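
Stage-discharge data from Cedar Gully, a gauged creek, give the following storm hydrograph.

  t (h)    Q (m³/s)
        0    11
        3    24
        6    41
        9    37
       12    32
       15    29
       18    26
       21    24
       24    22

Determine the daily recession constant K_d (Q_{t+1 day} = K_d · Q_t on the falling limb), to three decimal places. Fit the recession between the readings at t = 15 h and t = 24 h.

Between t = 15 h and t = 24 h the flow falls from 29 to 22 m³/s over 3×3 h = 9 h.
Per-interval ratio K = (22/29)^(1/3) = 0.9120; K_d = K^(24/3) = 0.479.

K_d ≈ 0.479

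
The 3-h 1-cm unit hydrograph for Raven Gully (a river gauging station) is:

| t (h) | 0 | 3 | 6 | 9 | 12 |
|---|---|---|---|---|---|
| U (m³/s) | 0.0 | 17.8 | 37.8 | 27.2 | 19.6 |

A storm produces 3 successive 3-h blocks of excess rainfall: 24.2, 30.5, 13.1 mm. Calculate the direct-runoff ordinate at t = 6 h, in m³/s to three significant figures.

By discrete convolution, Q_j = Σ (P_i / 10 mm) · U_{j−i}.
At t = 6 h (j=2): Q = (24.2/10)·37.8 + (30.5/10)·17.8 + (13.1/10)·0.0 = 146 m³/s.

Q ≈ 146 m³/s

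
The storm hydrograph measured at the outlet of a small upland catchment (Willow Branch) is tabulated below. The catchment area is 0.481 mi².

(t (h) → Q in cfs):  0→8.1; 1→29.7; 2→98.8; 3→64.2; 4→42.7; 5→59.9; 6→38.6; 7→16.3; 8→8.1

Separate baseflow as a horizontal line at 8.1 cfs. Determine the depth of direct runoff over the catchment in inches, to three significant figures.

d ≈ 0.946 in

Direct runoff: 0.0, 21.6, 90.7, 56.1, 34.6, 51.8, 30.5, 8.2, 0.0 cfs; ΣQ_DR = 293.5 cfs.
V = ΣQ_DR · Δt = 293.5 × 3600 s = 1.057 × 10^6 ft³.
Over A = 0.481 mi², depth = V / A = 0.946 in.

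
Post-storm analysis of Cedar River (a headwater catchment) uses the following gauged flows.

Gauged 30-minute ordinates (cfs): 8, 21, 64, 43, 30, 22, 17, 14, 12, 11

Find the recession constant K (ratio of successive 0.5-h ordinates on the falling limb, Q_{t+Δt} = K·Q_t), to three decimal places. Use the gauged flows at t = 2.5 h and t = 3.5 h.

Using the recession-limb readings at t = 2.5 h and t = 3.5 h: Q falls from 22 to 14 cfs over 2 intervals.
K = (Q₂/Q₁)^(1/2) = (14/22)^(1/2) = 0.798.

K ≈ 0.798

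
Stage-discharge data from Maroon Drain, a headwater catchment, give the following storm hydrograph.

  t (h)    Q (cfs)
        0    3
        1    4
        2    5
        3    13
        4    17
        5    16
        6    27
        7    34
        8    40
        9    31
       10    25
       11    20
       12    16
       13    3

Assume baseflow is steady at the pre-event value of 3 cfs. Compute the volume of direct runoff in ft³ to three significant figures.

V ≈ 7.63 × 10^5 ft³

Direct-runoff ordinates (Q − Q_b): 0.0, 1.0, 2.0, 10.0, 14.0, 13.0, 24.0, 31.0, 37.0, 28.0, 22.0, 17.0, 13.0, 0.0 cfs.
ΣQ_DR = 212.0 cfs.
With Δt = 1 h = 3600 s, V = ΣQ_DR · Δt = 212.0 × 3600 = 7.63 × 10^5 ft³.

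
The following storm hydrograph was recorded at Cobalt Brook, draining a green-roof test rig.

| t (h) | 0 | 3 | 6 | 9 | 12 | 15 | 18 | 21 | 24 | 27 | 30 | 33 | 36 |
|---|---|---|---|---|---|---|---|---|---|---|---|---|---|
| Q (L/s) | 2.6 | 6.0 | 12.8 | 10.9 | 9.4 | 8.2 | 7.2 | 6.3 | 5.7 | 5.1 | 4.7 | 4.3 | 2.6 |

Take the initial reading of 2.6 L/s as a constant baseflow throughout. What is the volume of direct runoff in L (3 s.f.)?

V ≈ 5.62 × 10^5 L

Direct-runoff ordinates (Q − Q_b): 0.0, 3.4, 10.2, 8.3, 6.8, 5.6, 4.6, 3.7, 3.1, 2.5, 2.1, 1.7, 0.0 L/s.
ΣQ_DR = 52.00 L/s.
With Δt = 3 h = 10800 s, V = ΣQ_DR · Δt = 52.00 × 10800 = 5.62 × 10^5 L.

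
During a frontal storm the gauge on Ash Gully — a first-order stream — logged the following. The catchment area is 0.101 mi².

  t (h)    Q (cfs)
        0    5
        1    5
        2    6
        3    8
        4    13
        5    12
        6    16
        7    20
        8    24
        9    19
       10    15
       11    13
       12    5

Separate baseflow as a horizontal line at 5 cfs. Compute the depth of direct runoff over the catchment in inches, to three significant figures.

Direct runoff: 0.0, 0.0, 1.0, 3.0, 8.0, 7.0, 11.0, 15.0, 19.0, 14.0, 10.0, 8.0, 0.0 cfs; ΣQ_DR = 96.00 cfs.
V = ΣQ_DR · Δt = 96.00 × 3600 s = 3.456 × 10^5 ft³.
Over A = 0.101 mi², depth = V / A = 1.47 in.

d ≈ 1.47 in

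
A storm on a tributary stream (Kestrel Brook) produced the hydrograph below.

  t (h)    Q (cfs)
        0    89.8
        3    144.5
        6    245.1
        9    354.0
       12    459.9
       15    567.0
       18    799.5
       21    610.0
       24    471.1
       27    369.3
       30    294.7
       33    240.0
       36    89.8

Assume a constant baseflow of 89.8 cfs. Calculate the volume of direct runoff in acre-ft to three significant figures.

Direct-runoff ordinates (Q − Q_b): 0.0, 54.7, 155.3, 264.2, 370.1, 477.2, 709.7, 520.2, 381.3, 279.5, 204.9, 150.2, 0.0 cfs.
ΣQ_DR = 3567 cfs.
With Δt = 3 h = 10800 s, V = ΣQ_DR · Δt = 3567 × 10800 = 3.85 × 10^7 ft³ = 884 acre-ft.

V ≈ 884 acre-ft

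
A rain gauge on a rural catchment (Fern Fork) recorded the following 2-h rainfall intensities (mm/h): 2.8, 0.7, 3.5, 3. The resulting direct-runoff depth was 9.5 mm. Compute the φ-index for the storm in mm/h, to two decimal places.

φ ≈ 1.52 mm/h

Only the 3 blocks with intensity above φ contribute runoff: 2.8, 3.5, 3 mm/h.
Σ(I−φ)·Δt = d  ⇒  (2.8+3.5+3 − 3φ)·2 = 9.5
φ = (9.300 − 9.5/2) / 3 = 1.52 mm/h.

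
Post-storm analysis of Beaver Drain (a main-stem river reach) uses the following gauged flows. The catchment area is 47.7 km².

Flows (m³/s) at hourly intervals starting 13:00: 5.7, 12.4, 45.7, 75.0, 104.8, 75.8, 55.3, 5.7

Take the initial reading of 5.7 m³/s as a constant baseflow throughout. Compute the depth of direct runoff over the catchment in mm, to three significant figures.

d ≈ 25.3 mm

Direct runoff: 0.0, 6.7, 40.0, 69.3, 99.1, 70.1, 49.6, 0.0 m³/s; ΣQ_DR = 334.8 m³/s.
V = ΣQ_DR · Δt = 334.8 × 3600 s = 1.205 × 10^6 m³.
Over A = 47.7 km², depth = V / A = 25.3 mm.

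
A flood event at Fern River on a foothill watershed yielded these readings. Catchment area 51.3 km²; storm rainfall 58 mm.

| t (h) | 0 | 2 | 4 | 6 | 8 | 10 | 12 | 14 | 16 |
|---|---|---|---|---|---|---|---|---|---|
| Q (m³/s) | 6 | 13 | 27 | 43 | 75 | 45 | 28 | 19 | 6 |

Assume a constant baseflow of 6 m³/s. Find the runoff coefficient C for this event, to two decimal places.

ΣQ_DR = 208.0 m³/s; V = ΣQ_DR·Δt = 1.498 × 10^6 m³.
Runoff depth d = V / A = 29.19 mm.
C = d / P = 29.19 / 58 = 0.50.

C ≈ 0.50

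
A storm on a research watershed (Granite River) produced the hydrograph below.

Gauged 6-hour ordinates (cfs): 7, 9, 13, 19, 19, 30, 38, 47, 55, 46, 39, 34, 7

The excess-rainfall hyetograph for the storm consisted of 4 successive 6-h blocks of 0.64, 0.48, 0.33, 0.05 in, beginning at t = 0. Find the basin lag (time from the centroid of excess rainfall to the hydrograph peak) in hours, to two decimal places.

t_L ≈ 39.84 h

Centroid of excess rainfall: t_c = Σ P_i·t̄_i / ΣP_i = 8.1600 h (block centres at 3, 9, 15, 21 h).
Hydrograph peak occurs at t = 48 h, so basin lag t_L = 48 − 8.1600 = 39.84 h.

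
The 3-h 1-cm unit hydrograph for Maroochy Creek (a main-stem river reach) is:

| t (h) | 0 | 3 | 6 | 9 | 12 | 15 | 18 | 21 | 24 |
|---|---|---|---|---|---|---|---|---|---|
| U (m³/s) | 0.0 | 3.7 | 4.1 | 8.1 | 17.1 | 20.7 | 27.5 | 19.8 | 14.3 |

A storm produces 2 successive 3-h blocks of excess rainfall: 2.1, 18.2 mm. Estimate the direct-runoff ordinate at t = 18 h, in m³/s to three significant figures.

By discrete convolution, Q_j = Σ (P_i / 10 mm) · U_{j−i}.
At t = 18 h (j=6): Q = (2.1/10)·27.5 + (18.2/10)·20.7 = 43.4 m³/s.

Q ≈ 43.4 m³/s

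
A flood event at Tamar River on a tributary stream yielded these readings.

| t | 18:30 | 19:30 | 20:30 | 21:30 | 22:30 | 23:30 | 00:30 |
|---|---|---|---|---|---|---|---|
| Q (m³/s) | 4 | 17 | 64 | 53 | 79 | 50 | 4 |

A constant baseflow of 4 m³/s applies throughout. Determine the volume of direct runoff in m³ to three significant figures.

V ≈ 8.75 × 10^5 m³

Direct-runoff ordinates (Q − Q_b): 0.0, 13.0, 60.0, 49.0, 75.0, 46.0, 0.0 m³/s.
ΣQ_DR = 243.0 m³/s.
With Δt = 1 h = 3600 s, V = ΣQ_DR · Δt = 243.0 × 3600 = 8.75 × 10^5 m³.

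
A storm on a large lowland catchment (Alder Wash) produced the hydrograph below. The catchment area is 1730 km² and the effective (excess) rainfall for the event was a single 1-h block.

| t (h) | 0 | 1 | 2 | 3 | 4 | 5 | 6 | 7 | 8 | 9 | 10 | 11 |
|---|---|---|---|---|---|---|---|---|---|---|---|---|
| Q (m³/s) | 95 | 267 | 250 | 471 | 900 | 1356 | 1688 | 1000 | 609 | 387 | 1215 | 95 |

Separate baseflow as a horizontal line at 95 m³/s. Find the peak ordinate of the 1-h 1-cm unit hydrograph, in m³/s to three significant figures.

U_p ≈ 1060 m³/s

Direct runoff: 0.0, 172.0, 155.0, 376.0, 805.0, 1261.0, 1593.0, 905.0, 514.0, 292.0, 1120.0, 0.0 m³/s; ΣQ_DR = 7193 m³/s, peak = 1593.0 m³/s.
Runoff depth d = ΣQ_DR·Δt / A = 7193 × 3600 / (1730 km²) = 14.97 mm.
The 1-cm UH is the DRH scaled by (10 mm)/d, so U_p = 1593.0 × 10/14.97 = 1060 m³/s.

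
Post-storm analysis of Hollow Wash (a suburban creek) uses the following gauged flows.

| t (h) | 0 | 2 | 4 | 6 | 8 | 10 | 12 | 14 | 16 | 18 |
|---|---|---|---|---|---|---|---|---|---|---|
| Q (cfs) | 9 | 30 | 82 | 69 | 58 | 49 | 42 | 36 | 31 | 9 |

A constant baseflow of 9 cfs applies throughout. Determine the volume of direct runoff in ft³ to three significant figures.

V ≈ 2.34 × 10^6 ft³

Direct-runoff ordinates (Q − Q_b): 0.0, 21.0, 73.0, 60.0, 49.0, 40.0, 33.0, 27.0, 22.0, 0.0 cfs.
ΣQ_DR = 325.0 cfs.
With Δt = 2 h = 7200 s, V = ΣQ_DR · Δt = 325.0 × 7200 = 2.34 × 10^6 ft³.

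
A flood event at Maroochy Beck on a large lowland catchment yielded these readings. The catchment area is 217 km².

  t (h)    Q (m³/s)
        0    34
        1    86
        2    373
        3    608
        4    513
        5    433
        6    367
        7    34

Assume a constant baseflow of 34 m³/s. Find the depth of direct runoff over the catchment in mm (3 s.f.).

Direct runoff: 0.0, 52.0, 339.0, 574.0, 479.0, 399.0, 333.0, 0.0 m³/s; ΣQ_DR = 2176 m³/s.
V = ΣQ_DR · Δt = 2176 × 3600 s = 7.834 × 10^6 m³.
Over A = 217 km², depth = V / A = 36.1 mm.

d ≈ 36.1 mm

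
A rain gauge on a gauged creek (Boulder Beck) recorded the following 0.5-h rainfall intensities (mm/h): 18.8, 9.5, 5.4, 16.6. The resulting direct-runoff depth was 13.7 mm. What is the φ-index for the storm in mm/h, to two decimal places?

φ ≈ 5.83 mm/h

Only the 3 blocks with intensity above φ contribute runoff: 18.8, 9.5, 16.6 mm/h.
Σ(I−φ)·Δt = d  ⇒  (18.8+9.5+16.6 − 3φ)·0.5 = 13.7
φ = (44.90 − 13.7/0.5) / 3 = 5.83 mm/h.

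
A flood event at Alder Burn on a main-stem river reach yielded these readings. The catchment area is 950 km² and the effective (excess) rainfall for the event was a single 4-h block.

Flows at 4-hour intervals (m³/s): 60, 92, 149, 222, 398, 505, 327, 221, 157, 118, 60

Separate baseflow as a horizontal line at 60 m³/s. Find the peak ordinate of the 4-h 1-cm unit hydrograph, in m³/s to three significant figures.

U_p ≈ 178 m³/s

Direct runoff: 0.0, 32.0, 89.0, 162.0, 338.0, 445.0, 267.0, 161.0, 97.0, 58.0, 0.0 m³/s; ΣQ_DR = 1649 m³/s, peak = 445.0 m³/s.
Runoff depth d = ΣQ_DR·Δt / A = 1649 × 14400 / (950 km²) = 25.00 mm.
The 1-cm UH is the DRH scaled by (10 mm)/d, so U_p = 445.0 × 10/25.00 = 178 m³/s.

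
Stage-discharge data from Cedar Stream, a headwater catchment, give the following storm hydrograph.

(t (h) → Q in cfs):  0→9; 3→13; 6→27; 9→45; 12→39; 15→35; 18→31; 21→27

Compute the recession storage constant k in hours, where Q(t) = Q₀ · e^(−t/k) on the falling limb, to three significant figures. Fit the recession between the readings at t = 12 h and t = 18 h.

On the falling limb, Q drops from 39 to 31 cfs between t = 12 h and t = 18 h (Δt = 6 h).
k = −Δt / ln(Q₂/Q₁) = −6 / ln(31/39) = 26.1 h.

k ≈ 26.1 h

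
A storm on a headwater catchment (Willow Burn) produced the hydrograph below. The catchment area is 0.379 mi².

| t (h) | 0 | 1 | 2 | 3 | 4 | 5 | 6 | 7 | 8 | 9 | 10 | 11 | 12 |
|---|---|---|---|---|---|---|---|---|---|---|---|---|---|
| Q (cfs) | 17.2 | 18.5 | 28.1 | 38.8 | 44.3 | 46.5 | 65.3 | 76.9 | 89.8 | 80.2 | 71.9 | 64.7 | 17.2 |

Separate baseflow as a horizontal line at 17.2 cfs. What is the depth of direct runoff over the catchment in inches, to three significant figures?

d ≈ 1.78 in

Direct runoff: 0.0, 1.3, 10.9, 21.6, 27.1, 29.3, 48.1, 59.7, 72.6, 63.0, 54.7, 47.5, 0.0 cfs; ΣQ_DR = 435.8 cfs.
V = ΣQ_DR · Δt = 435.8 × 3600 s = 1.569 × 10^6 ft³.
Over A = 0.379 mi², depth = V / A = 1.78 in.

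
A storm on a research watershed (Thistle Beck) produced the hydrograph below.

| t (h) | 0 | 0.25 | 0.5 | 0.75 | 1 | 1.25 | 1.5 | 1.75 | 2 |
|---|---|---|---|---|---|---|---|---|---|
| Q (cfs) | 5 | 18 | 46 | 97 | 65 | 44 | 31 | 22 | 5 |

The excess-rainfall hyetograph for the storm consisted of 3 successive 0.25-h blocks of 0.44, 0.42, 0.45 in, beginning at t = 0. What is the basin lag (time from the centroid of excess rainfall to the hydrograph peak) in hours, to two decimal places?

Centroid of excess rainfall: t_c = Σ P_i·t̄_i / ΣP_i = 0.3769 h (block centres at 0.125, 0.375, 0.625 h).
Hydrograph peak occurs at t = 0.75 h, so basin lag t_L = 0.75 − 0.3769 = 0.37 h.

t_L ≈ 0.37 h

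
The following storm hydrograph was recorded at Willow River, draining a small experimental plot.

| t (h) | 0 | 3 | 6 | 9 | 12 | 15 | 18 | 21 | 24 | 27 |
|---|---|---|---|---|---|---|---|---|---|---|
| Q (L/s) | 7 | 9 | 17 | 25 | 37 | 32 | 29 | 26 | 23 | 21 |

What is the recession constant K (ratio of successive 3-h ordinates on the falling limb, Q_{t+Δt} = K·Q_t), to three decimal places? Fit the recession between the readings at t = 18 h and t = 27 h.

K ≈ 0.898

Using the recession-limb readings at t = 18 h and t = 27 h: Q falls from 29 to 21 L/s over 3 intervals.
K = (Q₂/Q₁)^(1/3) = (21/29)^(1/3) = 0.898.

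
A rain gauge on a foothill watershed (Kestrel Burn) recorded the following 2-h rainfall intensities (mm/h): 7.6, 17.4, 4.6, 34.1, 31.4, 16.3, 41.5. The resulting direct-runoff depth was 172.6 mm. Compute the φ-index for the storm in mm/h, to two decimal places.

Only the 5 blocks with intensity above φ contribute runoff: 17.4, 34.1, 31.4, 16.3, 41.5 mm/h.
Σ(I−φ)·Δt = d  ⇒  (17.4+34.1+31.4+16.3+41.5 − 5φ)·2 = 172.6
φ = (140.7 − 172.6/2) / 5 = 10.88 mm/h.

φ ≈ 10.88 mm/h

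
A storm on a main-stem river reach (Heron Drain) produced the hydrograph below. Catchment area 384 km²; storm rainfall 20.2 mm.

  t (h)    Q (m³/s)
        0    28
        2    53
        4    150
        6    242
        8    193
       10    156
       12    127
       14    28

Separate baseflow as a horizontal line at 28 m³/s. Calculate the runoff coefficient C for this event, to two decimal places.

C ≈ 0.70

ΣQ_DR = 753.0 m³/s; V = ΣQ_DR·Δt = 5.422 × 10^6 m³.
Runoff depth d = V / A = 14.12 mm.
C = d / P = 14.12 / 20.2 = 0.70.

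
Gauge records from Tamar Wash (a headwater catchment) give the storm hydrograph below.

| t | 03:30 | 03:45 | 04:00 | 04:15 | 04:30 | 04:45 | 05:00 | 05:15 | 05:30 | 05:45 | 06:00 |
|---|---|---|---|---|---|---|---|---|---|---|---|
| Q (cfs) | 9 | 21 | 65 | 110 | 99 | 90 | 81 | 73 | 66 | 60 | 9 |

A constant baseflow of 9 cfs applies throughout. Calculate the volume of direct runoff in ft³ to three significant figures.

Direct-runoff ordinates (Q − Q_b): 0.0, 12.0, 56.0, 101.0, 90.0, 81.0, 72.0, 64.0, 57.0, 51.0, 0.0 cfs.
ΣQ_DR = 584.0 cfs.
With Δt = 0.25 h = 900 s, V = ΣQ_DR · Δt = 584.0 × 900 = 5.26 × 10^5 ft³.

V ≈ 5.26 × 10^5 ft³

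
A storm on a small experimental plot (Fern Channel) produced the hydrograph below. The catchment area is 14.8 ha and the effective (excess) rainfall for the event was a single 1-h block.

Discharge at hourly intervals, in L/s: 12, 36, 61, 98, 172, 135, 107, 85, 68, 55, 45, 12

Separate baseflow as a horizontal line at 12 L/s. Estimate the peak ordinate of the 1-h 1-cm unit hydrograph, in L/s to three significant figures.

U_p ≈ 88.6 L/s

Direct runoff: 0.0, 24.0, 49.0, 86.0, 160.0, 123.0, 95.0, 73.0, 56.0, 43.0, 33.0, 0.0 L/s; ΣQ_DR = 742.0 L/s, peak = 160.0 L/s.
Runoff depth d = ΣQ_DR·Δt / A = 742.0 × 3600 / (14.8 ha) = 18.05 mm.
The 1-cm UH is the DRH scaled by (10 mm)/d, so U_p = 160.0 × 10/18.05 = 88.6 L/s.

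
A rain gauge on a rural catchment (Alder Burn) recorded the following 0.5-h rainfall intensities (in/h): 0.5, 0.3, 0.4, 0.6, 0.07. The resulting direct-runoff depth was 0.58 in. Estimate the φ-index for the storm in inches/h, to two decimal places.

φ ≈ 0.16 in/h

Only the 4 blocks with intensity above φ contribute runoff: 0.5, 0.3, 0.4, 0.6 in/h.
Σ(I−φ)·Δt = d  ⇒  (0.5+0.3+0.4+0.6 − 4φ)·0.5 = 0.58
φ = (1.800 − 0.58/0.5) / 4 = 0.16 in/h.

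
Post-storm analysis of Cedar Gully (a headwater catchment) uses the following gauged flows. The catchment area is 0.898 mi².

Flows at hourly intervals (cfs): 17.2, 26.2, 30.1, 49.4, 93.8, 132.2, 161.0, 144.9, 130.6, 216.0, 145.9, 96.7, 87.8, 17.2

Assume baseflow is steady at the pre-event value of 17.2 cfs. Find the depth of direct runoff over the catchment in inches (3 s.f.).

d ≈ 1.91 in

Direct runoff: 0.0, 9.0, 12.9, 32.2, 76.6, 115.0, 143.8, 127.7, 113.4, 198.8, 128.7, 79.5, 70.6, 0.0 cfs; ΣQ_DR = 1108 cfs.
V = ΣQ_DR · Δt = 1108 × 3600 s = 3.990 × 10^6 ft³.
Over A = 0.898 mi², depth = V / A = 1.91 in.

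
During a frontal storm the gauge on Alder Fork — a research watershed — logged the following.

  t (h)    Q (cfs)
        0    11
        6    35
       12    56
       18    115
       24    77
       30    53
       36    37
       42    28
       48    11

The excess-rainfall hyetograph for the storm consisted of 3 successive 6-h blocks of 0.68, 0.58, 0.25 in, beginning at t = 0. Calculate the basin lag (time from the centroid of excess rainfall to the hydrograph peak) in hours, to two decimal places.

Centroid of excess rainfall: t_c = Σ P_i·t̄_i / ΣP_i = 7.2914 h (block centres at 3, 9, 15 h).
Hydrograph peak occurs at t = 18 h, so basin lag t_L = 18 − 7.2914 = 10.71 h.

t_L ≈ 10.71 h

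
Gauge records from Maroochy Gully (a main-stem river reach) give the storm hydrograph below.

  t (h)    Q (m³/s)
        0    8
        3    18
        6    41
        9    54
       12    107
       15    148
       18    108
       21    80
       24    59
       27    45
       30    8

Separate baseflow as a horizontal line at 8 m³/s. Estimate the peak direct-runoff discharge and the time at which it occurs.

Subtracting baseflow gives direct-runoff ordinates: 0.0, 10.0, 33.0, 46.0, 99.0, 140.0, 100.0, 72.0, 51.0, 37.0, 0.0 m³/s.
The maximum is 140.0 m³/s, occurring at the reading for t = 15 h.

Q_p = 140.0 m³/s at t = 15 h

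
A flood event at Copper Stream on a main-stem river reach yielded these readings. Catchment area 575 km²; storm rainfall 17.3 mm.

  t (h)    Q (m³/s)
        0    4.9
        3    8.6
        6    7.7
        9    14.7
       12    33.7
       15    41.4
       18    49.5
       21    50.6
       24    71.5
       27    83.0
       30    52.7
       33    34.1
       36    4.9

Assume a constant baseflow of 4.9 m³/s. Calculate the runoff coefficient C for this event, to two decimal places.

C ≈ 0.43

ΣQ_DR = 393.6 m³/s; V = ΣQ_DR·Δt = 4.251 × 10^6 m³.
Runoff depth d = V / A = 7.393 mm.
C = d / P = 7.393 / 17.3 = 0.43.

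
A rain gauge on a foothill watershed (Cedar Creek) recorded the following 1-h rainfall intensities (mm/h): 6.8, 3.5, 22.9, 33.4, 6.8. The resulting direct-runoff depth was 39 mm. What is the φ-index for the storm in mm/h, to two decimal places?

φ ≈ 8.65 mm/h

Only the 2 blocks with intensity above φ contribute runoff: 22.9, 33.4 mm/h.
Σ(I−φ)·Δt = d  ⇒  (22.9+33.4 − 2φ)·1 = 39
φ = (56.30 − 39/1) / 2 = 8.65 mm/h.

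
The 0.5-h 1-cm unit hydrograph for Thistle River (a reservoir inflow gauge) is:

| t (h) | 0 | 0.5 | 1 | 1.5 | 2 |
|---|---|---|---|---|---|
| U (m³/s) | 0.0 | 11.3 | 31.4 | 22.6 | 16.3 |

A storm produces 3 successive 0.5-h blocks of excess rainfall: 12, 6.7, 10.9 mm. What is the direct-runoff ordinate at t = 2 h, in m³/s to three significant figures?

By discrete convolution, Q_j = Σ (P_i / 10 mm) · U_{j−i}.
At t = 2 h (j=4): Q = (12/10)·16.3 + (6.7/10)·22.6 + (10.9/10)·31.4 = 68.9 m³/s.

Q ≈ 68.9 m³/s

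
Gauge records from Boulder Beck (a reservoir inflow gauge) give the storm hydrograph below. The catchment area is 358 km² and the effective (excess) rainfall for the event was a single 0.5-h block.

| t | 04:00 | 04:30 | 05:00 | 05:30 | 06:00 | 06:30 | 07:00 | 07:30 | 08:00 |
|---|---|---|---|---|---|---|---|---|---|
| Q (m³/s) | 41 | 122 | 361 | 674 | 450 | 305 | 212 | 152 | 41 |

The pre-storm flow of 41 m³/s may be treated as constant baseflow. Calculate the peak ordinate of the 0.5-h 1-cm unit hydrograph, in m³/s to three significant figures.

U_p ≈ 633 m³/s

Direct runoff: 0.0, 81.0, 320.0, 633.0, 409.0, 264.0, 171.0, 111.0, 0.0 m³/s; ΣQ_DR = 1989 m³/s, peak = 633.0 m³/s.
Runoff depth d = ΣQ_DR·Δt / A = 1989 × 1800 / (358 km²) = 10.00 mm.
The 1-cm UH is the DRH scaled by (10 mm)/d, so U_p = 633.0 × 10/10.00 = 633 m³/s.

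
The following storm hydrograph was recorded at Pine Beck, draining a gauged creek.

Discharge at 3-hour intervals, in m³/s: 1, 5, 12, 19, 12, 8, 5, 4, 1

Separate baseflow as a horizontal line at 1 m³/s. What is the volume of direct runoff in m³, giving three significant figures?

Direct-runoff ordinates (Q − Q_b): 0.0, 4.0, 11.0, 18.0, 11.0, 7.0, 4.0, 3.0, 0.0 m³/s.
ΣQ_DR = 58.00 m³/s.
With Δt = 3 h = 10800 s, V = ΣQ_DR · Δt = 58.00 × 10800 = 6.26 × 10^5 m³.

V ≈ 6.26 × 10^5 m³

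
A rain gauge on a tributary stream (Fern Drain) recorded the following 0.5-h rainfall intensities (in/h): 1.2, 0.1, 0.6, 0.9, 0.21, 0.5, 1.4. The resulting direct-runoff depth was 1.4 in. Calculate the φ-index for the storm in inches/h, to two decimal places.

φ ≈ 0.36 in/h

Only the 5 blocks with intensity above φ contribute runoff: 1.2, 0.6, 0.9, 0.5, 1.4 in/h.
Σ(I−φ)·Δt = d  ⇒  (1.2+0.6+0.9+0.5+1.4 − 5φ)·0.5 = 1.4
φ = (4.600 − 1.4/0.5) / 5 = 0.36 in/h.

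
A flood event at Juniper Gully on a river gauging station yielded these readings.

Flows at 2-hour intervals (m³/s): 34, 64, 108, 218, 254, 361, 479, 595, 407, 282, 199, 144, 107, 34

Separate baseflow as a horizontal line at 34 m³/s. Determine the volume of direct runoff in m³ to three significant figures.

V ≈ 2.02 × 10^7 m³

Direct-runoff ordinates (Q − Q_b): 0.0, 30.0, 74.0, 184.0, 220.0, 327.0, 445.0, 561.0, 373.0, 248.0, 165.0, 110.0, 73.0, 0.0 m³/s.
ΣQ_DR = 2810 m³/s.
With Δt = 2 h = 7200 s, V = ΣQ_DR · Δt = 2810 × 7200 = 2.02 × 10^7 m³.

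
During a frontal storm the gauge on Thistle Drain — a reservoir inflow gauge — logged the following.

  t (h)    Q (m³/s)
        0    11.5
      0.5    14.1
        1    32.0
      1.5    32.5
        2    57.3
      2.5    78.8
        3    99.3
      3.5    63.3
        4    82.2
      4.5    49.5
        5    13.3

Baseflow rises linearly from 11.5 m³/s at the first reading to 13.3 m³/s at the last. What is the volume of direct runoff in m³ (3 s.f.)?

Direct-runoff ordinates (Q − Q_b): 0.00, 2.42, 20.14, 20.46, 45.08, 66.40, 86.72, 50.54, 69.26, 36.38, 0.00 m³/s.
ΣQ_DR = 397.4 m³/s.
With Δt = 0.5 h = 1800 s, V = ΣQ_DR · Δt = 397.4 × 1800 = 7.15 × 10^5 m³.

V ≈ 7.15 × 10^5 m³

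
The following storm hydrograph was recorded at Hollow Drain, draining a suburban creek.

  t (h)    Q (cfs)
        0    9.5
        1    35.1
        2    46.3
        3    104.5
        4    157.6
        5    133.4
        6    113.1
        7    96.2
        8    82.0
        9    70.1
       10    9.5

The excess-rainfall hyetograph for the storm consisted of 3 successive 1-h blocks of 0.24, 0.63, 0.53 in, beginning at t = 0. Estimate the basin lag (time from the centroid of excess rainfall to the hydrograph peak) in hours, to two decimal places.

t_L ≈ 2.29 h

Centroid of excess rainfall: t_c = Σ P_i·t̄_i / ΣP_i = 1.7071 h (block centres at 0.5, 1.5, 2.5 h).
Hydrograph peak occurs at t = 4 h, so basin lag t_L = 4 − 1.7071 = 2.29 h.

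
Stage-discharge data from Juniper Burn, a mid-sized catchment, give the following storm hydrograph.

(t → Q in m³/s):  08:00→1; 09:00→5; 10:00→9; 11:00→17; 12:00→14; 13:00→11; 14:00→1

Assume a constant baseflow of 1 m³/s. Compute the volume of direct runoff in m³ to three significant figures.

Direct-runoff ordinates (Q − Q_b): 0.0, 4.0, 8.0, 16.0, 13.0, 10.0, 0.0 m³/s.
ΣQ_DR = 51.00 m³/s.
With Δt = 1 h = 3600 s, V = ΣQ_DR · Δt = 51.00 × 3600 = 1.84 × 10^5 m³.

V ≈ 1.84 × 10^5 m³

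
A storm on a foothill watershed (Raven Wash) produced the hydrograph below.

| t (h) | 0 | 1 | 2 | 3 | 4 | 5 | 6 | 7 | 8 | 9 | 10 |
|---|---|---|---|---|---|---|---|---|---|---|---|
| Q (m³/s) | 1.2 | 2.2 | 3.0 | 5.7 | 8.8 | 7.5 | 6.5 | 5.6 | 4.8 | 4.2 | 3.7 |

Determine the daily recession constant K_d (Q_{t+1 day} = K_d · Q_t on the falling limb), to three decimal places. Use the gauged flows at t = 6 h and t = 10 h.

K_d ≈ 0.034

Between t = 6 h and t = 10 h the flow falls from 6.5 to 3.7 m³/s over 4×1 h = 4 h.
Per-interval ratio K = (3.7/6.5)^(1/4) = 0.8686; K_d = K^(24/1) = 0.034.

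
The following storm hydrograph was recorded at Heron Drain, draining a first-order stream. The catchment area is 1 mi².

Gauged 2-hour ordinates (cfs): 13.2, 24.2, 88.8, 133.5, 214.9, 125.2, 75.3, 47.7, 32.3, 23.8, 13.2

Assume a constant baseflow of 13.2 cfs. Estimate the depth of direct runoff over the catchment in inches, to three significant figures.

d ≈ 2.00 in

Direct runoff: 0.0, 11.0, 75.6, 120.3, 201.7, 112.0, 62.1, 34.5, 19.1, 10.6, 0.0 cfs; ΣQ_DR = 646.9 cfs.
V = ΣQ_DR · Δt = 646.9 × 7200 s = 4.658 × 10^6 ft³.
Over A = 1 mi², depth = V / A = 2.00 in.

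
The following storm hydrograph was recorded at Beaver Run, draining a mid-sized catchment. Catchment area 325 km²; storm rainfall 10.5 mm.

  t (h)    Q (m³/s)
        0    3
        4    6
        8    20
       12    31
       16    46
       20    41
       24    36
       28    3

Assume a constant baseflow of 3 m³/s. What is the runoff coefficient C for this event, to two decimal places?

ΣQ_DR = 162.0 m³/s; V = ΣQ_DR·Δt = 2.333 × 10^6 m³.
Runoff depth d = V / A = 7.178 mm.
C = d / P = 7.178 / 10.5 = 0.68.

C ≈ 0.68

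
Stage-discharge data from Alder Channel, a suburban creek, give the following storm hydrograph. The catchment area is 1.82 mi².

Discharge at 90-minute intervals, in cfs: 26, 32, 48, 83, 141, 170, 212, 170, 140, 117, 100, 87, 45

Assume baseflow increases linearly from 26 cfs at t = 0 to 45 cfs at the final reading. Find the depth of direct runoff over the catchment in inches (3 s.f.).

Direct runoff: 0.00, 4.42, 18.83, 52.25, 108.67, 136.08, 176.50, 132.92, 101.33, 76.75, 58.17, 43.58, 0.00 cfs; ΣQ_DR = 909.5 cfs.
V = ΣQ_DR · Δt = 909.5 × 5400 s = 4.911 × 10^6 ft³.
Over A = 1.82 mi², depth = V / A = 1.16 in.

d ≈ 1.16 in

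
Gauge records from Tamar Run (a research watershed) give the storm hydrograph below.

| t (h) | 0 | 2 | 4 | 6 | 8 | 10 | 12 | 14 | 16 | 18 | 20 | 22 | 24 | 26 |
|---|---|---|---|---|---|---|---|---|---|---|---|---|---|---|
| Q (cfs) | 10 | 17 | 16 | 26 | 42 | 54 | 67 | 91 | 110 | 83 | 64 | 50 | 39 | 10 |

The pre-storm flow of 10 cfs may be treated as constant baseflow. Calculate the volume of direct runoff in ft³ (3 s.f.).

V ≈ 3.88 × 10^6 ft³

Direct-runoff ordinates (Q − Q_b): 0.0, 7.0, 6.0, 16.0, 32.0, 44.0, 57.0, 81.0, 100.0, 73.0, 54.0, 40.0, 29.0, 0.0 cfs.
ΣQ_DR = 539.0 cfs.
With Δt = 2 h = 7200 s, V = ΣQ_DR · Δt = 539.0 × 7200 = 3.88 × 10^6 ft³.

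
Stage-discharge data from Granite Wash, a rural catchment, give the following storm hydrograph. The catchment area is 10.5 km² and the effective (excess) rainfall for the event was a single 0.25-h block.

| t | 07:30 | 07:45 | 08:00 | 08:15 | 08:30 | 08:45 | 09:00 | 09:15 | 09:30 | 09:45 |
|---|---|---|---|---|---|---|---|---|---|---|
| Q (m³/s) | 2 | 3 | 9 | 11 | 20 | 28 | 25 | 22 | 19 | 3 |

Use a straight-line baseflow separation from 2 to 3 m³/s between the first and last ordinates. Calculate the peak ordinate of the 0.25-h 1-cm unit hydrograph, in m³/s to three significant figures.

U_p ≈ 25.4 m³/s

Direct runoff: 0.00, 0.89, 6.78, 8.67, 17.56, 25.44, 22.33, 19.22, 16.11, 0.00 m³/s; ΣQ_DR = 117.0 m³/s, peak = 25.44 m³/s.
Runoff depth d = ΣQ_DR·Δt / A = 117.0 × 900 / (10.5 km²) = 10.03 mm.
The 1-cm UH is the DRH scaled by (10 mm)/d, so U_p = 25.44 × 10/10.03 = 25.4 m³/s.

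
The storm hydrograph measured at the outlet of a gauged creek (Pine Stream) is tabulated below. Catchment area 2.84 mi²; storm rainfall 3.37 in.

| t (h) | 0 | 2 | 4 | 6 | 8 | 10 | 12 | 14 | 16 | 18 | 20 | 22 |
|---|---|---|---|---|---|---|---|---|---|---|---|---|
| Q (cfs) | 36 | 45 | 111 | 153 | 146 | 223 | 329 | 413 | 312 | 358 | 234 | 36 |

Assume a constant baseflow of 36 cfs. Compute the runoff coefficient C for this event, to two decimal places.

ΣQ_DR = 1964 cfs; V = ΣQ_DR·Δt = 1.414 × 10^7 ft³.
Runoff depth d = V / A = 2.143 in.
C = d / P = 2.143 / 3.37 = 0.64.

C ≈ 0.64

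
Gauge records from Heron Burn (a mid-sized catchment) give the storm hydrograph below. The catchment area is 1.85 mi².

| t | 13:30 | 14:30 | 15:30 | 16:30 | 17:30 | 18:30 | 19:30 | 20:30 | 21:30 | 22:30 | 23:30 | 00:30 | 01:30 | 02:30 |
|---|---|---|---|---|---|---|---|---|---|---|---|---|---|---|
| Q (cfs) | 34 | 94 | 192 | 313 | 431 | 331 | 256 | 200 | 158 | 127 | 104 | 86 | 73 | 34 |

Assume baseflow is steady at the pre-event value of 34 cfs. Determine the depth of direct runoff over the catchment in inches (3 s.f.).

Direct runoff: 0.0, 60.0, 158.0, 279.0, 397.0, 297.0, 222.0, 166.0, 124.0, 93.0, 70.0, 52.0, 39.0, 0.0 cfs; ΣQ_DR = 1957 cfs.
V = ΣQ_DR · Δt = 1957 × 3600 s = 7.045 × 10^6 ft³.
Over A = 1.85 mi², depth = V / A = 1.64 in.

d ≈ 1.64 in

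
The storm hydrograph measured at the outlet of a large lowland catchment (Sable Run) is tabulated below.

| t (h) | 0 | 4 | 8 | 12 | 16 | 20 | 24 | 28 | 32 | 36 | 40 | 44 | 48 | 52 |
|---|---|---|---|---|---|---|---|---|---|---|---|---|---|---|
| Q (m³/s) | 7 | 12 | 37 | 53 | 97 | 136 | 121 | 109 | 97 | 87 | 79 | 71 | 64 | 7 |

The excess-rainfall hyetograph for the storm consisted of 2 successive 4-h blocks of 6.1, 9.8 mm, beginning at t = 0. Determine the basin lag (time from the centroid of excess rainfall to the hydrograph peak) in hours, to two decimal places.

Centroid of excess rainfall: t_c = Σ P_i·t̄_i / ΣP_i = 4.4654 h (block centres at 2, 6 h).
Hydrograph peak occurs at t = 20 h, so basin lag t_L = 20 − 4.4654 = 15.53 h.

t_L ≈ 15.53 h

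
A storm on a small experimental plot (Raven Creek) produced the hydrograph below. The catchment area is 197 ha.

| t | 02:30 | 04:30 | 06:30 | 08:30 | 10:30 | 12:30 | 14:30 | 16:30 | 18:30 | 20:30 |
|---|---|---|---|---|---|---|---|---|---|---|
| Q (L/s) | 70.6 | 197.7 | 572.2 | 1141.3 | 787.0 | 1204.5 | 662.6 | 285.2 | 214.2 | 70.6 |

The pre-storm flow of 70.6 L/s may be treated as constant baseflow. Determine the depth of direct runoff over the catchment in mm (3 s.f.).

Direct runoff: 0.0, 127.1, 501.6, 1070.7, 716.4, 1133.9, 592.0, 214.6, 143.6, 0.0 L/s; ΣQ_DR = 4500 L/s.
V = ΣQ_DR · Δt = 4500 × 7200 s = 3.240 × 10^7 L.
Over A = 197 ha, depth = V / A = 16.4 mm.

d ≈ 16.4 mm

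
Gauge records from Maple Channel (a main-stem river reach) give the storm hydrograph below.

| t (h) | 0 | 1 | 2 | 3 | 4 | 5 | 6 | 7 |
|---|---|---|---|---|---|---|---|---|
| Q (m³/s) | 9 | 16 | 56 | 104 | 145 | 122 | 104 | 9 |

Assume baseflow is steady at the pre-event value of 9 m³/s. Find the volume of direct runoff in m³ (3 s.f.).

V ≈ 1.77 × 10^6 m³

Direct-runoff ordinates (Q − Q_b): 0.0, 7.0, 47.0, 95.0, 136.0, 113.0, 95.0, 0.0 m³/s.
ΣQ_DR = 493.0 m³/s.
With Δt = 1 h = 3600 s, V = ΣQ_DR · Δt = 493.0 × 3600 = 1.77 × 10^6 m³.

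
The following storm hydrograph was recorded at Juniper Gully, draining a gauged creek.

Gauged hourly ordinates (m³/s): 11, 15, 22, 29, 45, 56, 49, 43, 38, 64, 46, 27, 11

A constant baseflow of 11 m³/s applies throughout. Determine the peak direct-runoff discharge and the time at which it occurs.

Q_p = 53.0 m³/s at t = 9 h

Subtracting baseflow gives direct-runoff ordinates: 0.0, 4.0, 11.0, 18.0, 34.0, 45.0, 38.0, 32.0, 27.0, 53.0, 35.0, 16.0, 0.0 m³/s.
The maximum is 53.0 m³/s, occurring at the reading for t = 9 h.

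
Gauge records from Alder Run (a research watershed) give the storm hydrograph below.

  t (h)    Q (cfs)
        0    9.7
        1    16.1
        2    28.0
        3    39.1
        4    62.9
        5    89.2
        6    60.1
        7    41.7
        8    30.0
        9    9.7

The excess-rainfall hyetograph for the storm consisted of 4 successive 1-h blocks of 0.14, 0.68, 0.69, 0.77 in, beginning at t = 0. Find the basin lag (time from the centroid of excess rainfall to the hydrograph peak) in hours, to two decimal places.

Centroid of excess rainfall: t_c = Σ P_i·t̄_i / ΣP_i = 2.4167 h (block centres at 0.5, 1.5, 2.5, 3.5 h).
Hydrograph peak occurs at t = 5 h, so basin lag t_L = 5 − 2.4167 = 2.58 h.

t_L ≈ 2.58 h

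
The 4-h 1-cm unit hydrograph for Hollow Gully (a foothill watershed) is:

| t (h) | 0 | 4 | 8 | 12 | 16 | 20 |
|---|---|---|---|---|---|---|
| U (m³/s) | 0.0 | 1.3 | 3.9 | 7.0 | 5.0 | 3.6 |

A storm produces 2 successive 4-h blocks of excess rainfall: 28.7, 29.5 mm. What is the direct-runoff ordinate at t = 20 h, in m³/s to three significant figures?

By discrete convolution, Q_j = Σ (P_i / 10 mm) · U_{j−i}.
At t = 20 h (j=5): Q = (28.7/10)·3.6 + (29.5/10)·5.0 = 25.1 m³/s.

Q ≈ 25.1 m³/s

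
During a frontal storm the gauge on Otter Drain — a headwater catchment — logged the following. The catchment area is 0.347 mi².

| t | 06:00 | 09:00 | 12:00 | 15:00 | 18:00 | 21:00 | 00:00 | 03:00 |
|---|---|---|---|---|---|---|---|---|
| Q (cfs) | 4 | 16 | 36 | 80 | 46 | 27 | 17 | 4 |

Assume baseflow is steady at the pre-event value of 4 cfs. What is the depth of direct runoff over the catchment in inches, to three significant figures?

d ≈ 2.65 in

Direct runoff: 0.0, 12.0, 32.0, 76.0, 42.0, 23.0, 13.0, 0.0 cfs; ΣQ_DR = 198.0 cfs.
V = ΣQ_DR · Δt = 198.0 × 10800 s = 2.138 × 10^6 ft³.
Over A = 0.347 mi², depth = V / A = 2.65 in.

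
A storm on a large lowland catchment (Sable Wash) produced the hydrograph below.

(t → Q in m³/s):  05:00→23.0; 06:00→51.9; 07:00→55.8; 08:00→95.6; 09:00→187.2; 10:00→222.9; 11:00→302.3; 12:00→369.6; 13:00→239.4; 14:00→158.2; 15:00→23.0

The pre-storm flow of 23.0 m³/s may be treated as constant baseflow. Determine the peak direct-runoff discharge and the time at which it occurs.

Subtracting baseflow gives direct-runoff ordinates: 0.0, 28.9, 32.8, 72.6, 164.2, 199.9, 279.3, 346.6, 216.4, 135.2, 0.0 m³/s.
The maximum is 346.6 m³/s, occurring at the reading for t = 12:00.

Q_p = 346.6 m³/s at t = 12:00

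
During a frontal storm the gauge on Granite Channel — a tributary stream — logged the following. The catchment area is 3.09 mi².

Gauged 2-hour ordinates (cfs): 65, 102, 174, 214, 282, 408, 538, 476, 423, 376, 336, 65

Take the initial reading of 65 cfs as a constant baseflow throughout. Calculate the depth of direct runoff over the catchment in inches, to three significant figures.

d ≈ 2.69 in

Direct runoff: 0.0, 37.0, 109.0, 149.0, 217.0, 343.0, 473.0, 411.0, 358.0, 311.0, 271.0, 0.0 cfs; ΣQ_DR = 2679 cfs.
V = ΣQ_DR · Δt = 2679 × 7200 s = 1.929 × 10^7 ft³.
Over A = 3.09 mi², depth = V / A = 2.69 in.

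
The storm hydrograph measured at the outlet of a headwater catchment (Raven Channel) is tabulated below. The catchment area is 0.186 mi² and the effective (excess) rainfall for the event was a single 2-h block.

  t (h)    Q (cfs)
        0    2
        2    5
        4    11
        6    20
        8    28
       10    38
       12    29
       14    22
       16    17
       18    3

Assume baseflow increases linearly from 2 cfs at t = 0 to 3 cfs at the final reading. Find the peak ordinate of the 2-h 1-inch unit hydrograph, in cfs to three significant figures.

Direct runoff: 0.00, 2.89, 8.78, 17.67, 25.56, 35.44, 26.33, 19.22, 14.11, 0.00 cfs; ΣQ_DR = 150.0 cfs, peak = 35.44 cfs.
Runoff depth d = ΣQ_DR·Δt / A = 150.0 × 7200 / (0.186 mi²) = 2.499 in.
The 1-inch UH is the DRH scaled by (1 in)/d, so U_p = 35.44 × 1/2.499 = 14.2 cfs.

U_p ≈ 14.2 cfs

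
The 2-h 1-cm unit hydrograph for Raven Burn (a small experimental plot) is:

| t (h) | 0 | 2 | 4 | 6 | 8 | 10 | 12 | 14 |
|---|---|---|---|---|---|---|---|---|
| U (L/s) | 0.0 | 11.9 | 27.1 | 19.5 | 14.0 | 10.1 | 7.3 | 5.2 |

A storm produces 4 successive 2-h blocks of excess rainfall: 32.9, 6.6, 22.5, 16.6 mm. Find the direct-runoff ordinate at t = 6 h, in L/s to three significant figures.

Q ≈ 109 L/s

By discrete convolution, Q_j = Σ (P_i / 10 mm) · U_{j−i}.
At t = 6 h (j=3): Q = (32.9/10)·19.5 + (6.6/10)·27.1 + (22.5/10)·11.9 + (16.6/10)·0.0 = 109 L/s.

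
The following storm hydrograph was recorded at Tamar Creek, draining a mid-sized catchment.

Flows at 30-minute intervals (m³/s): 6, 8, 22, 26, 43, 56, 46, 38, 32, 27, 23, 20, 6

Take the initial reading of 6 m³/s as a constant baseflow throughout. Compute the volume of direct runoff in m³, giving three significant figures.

Direct-runoff ordinates (Q − Q_b): 0.0, 2.0, 16.0, 20.0, 37.0, 50.0, 40.0, 32.0, 26.0, 21.0, 17.0, 14.0, 0.0 m³/s.
ΣQ_DR = 275.0 m³/s.
With Δt = 0.5 h = 1800 s, V = ΣQ_DR · Δt = 275.0 × 1800 = 4.95 × 10^5 m³.

V ≈ 4.95 × 10^5 m³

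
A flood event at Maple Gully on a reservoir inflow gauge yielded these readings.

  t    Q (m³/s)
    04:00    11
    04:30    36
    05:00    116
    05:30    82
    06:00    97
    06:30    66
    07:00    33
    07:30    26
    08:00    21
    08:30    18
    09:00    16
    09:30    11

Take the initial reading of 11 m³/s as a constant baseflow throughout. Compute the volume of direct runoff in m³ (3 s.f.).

Direct-runoff ordinates (Q − Q_b): 0.0, 25.0, 105.0, 71.0, 86.0, 55.0, 22.0, 15.0, 10.0, 7.0, 5.0, 0.0 m³/s.
ΣQ_DR = 401.0 m³/s.
With Δt = 0.5 h = 1800 s, V = ΣQ_DR · Δt = 401.0 × 1800 = 7.22 × 10^5 m³.

V ≈ 7.22 × 10^5 m³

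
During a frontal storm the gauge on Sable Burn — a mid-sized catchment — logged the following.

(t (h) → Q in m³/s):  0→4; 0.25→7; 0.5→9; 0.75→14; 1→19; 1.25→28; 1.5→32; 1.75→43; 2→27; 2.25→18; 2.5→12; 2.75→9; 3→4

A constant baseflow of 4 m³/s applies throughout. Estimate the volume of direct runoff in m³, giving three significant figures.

V ≈ 1.57 × 10^5 m³

Direct-runoff ordinates (Q − Q_b): 0.0, 3.0, 5.0, 10.0, 15.0, 24.0, 28.0, 39.0, 23.0, 14.0, 8.0, 5.0, 0.0 m³/s.
ΣQ_DR = 174.0 m³/s.
With Δt = 0.25 h = 900 s, V = ΣQ_DR · Δt = 174.0 × 900 = 1.57 × 10^5 m³.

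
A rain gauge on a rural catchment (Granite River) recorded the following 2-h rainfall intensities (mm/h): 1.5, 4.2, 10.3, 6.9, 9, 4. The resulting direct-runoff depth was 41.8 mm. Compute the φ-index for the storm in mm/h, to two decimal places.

Only the 5 blocks with intensity above φ contribute runoff: 4.2, 10.3, 6.9, 9, 4 mm/h.
Σ(I−φ)·Δt = d  ⇒  (4.2+10.3+6.9+9+4 − 5φ)·2 = 41.8
φ = (34.40 − 41.8/2) / 5 = 2.70 mm/h.

φ ≈ 2.70 mm/h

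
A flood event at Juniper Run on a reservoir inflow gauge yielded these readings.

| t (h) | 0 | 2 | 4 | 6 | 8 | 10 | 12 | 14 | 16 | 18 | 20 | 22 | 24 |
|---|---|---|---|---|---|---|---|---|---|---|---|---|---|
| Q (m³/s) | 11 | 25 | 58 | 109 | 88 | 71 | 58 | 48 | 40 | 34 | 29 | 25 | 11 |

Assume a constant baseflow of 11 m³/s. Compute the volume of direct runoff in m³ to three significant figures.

V ≈ 3.34 × 10^6 m³

Direct-runoff ordinates (Q − Q_b): 0.0, 14.0, 47.0, 98.0, 77.0, 60.0, 47.0, 37.0, 29.0, 23.0, 18.0, 14.0, 0.0 m³/s.
ΣQ_DR = 464.0 m³/s.
With Δt = 2 h = 7200 s, V = ΣQ_DR · Δt = 464.0 × 7200 = 3.34 × 10^6 m³.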